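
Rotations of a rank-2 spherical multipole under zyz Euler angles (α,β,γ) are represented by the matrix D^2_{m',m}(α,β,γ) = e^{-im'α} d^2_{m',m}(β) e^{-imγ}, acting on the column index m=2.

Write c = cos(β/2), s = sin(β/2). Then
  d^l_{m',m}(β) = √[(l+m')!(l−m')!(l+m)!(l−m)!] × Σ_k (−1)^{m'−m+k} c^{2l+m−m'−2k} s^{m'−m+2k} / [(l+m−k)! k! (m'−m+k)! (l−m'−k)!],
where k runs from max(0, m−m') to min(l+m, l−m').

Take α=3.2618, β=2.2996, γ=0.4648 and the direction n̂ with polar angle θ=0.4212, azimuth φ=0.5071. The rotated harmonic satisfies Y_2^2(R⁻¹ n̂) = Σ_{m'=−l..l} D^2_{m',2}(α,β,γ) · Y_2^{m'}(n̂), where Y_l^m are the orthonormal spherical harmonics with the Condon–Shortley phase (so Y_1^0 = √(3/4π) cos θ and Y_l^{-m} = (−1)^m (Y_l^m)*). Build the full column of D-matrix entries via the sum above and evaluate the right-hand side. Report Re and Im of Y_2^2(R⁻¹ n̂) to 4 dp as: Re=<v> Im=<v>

Need the full column D^2_{m',2} for m'=−2..2 at α=3.2618, β=2.2996, γ=0.4648.
cos(β/2)=0.408670, sin(β/2)=0.912682
d^2_{-2,2}: single k=4 term ⇒ +0.693870;  D = +0.535504-0.441238i
d^2_{-1,2}: single k=3 term ⇒ +0.621386;  D = -0.428718+0.449802i
d^2_{0,2}: single k=2 term ⇒ +0.340769;  D = +0.203833-0.273086i
d^2_{1,2}: single k=1 term ⇒ +0.124586;  D = -0.062011+0.108056i
d^2_{2,2}: single k=0 term ⇒ +0.027893;  D = +0.010882-0.025682i
Y_2^{m'}(θ=0.4212,φ=0.5071) and Σ D·Y over m':
  (+0.5355-0.4412i)·(+0.0341-0.0548i)  (-0.4287+0.4498i)·(+0.2520-0.1400i)  (+0.2038-0.2731i)·(+0.4726+0.0000i)  (-0.0620+0.1081i)·(-0.2520-0.1400i)  (+0.0109-0.0257i)·(+0.0341+0.0548i)
Y_2^2(R⁻¹ n̂) = +0.077882-0.018946i

Re=0.0779 Im=-0.0189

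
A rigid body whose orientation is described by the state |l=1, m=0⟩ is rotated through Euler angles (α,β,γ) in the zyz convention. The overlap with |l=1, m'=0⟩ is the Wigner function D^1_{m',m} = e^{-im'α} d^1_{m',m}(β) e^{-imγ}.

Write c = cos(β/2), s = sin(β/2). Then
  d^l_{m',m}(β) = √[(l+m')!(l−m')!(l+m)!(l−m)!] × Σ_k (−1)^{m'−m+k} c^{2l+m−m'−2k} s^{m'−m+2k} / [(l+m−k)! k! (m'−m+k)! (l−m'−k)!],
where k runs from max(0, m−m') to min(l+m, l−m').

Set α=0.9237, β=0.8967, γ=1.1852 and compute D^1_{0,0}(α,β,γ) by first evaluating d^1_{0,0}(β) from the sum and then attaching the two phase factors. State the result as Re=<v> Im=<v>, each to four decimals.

Re=0.6242 Im=0.0000

Split into d^1_{0,0}(β=0.8967) × two z-phases.
c=cos(0.8967/2)=0.901164, s=sin(0.8967/2)=0.433479; N=√[1·1·1·1]=1.000000
k∈{0,1} keeps every argument non-negative
  k=0: (−1)^0·1.0000/(1)·0.9012^2·0.4335^0 = +0.812096
  k=1: (−1)^1·1.0000/(1)·0.9012^0·0.4335^2 = -0.187904
d^1_{0,0}(0.8967) = +0.812096 -0.187904 = +0.624192
Phases: e^{-i·(0)·0.9237}=+1.000000+0.000000i, e^{-i·(0)·1.1852}=+1.000000+0.000000i ⇒ D=+0.624192+0.000000i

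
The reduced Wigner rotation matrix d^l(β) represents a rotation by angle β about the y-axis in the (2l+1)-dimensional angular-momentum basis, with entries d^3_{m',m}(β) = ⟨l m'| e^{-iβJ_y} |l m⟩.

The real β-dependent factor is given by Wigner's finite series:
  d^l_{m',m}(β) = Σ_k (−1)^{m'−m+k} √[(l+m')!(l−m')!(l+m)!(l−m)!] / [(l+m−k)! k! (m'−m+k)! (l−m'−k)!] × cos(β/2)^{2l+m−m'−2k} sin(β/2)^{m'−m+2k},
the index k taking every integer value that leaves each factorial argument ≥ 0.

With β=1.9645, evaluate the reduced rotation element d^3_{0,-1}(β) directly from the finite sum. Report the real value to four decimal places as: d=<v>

d^3_{0,-1}(β=1.9645) via Wigner's sum:
Half-angle: c=0.555153, s=0.831749. N=√(6·6·2·24)=41.569219
Admissible k: 0..2 (factorial args all ≥0)
  k=0: (−1)^1·41.5692/(12)·0.5552^5·0.8317^1 = -0.151930
  k=1: (−1)^2·41.5692/(4)·0.5552^3·0.8317^3 = +1.023116
  k=2: (−1)^3·41.5692/(12)·0.5552^1·0.8317^5 = -0.765532
d^3_{0,-1}(1.9645) = -0.151930 +1.023116 -0.765532 = +0.105654

d=0.1057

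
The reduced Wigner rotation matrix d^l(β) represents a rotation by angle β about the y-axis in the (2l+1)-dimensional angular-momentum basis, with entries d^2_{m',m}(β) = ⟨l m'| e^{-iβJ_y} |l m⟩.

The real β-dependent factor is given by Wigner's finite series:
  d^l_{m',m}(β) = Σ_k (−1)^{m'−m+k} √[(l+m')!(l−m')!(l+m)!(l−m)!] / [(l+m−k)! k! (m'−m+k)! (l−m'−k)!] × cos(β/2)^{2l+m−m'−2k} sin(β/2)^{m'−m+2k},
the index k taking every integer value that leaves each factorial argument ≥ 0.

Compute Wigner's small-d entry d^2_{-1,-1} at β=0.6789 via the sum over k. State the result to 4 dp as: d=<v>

d^2_{-1,-1}(β=0.6789) via Wigner's sum:
Half-angle: c=0.942938, s=0.332969. N=√(1·6·1·6)=6.000000
The bounds max(0,m−m')=0 and min(l+m,l−m')=1 give 2 terms
  k=0: (−1)^0·6.0000/(6)·0.9429^4·0.3330^0 = +0.790556
  k=1: (−1)^1·6.0000/(2)·0.9429^2·0.3330^2 = -0.295729
d^2_{-1,-1}(0.6789) = +0.790556 -0.295729 = +0.494827

d=0.4948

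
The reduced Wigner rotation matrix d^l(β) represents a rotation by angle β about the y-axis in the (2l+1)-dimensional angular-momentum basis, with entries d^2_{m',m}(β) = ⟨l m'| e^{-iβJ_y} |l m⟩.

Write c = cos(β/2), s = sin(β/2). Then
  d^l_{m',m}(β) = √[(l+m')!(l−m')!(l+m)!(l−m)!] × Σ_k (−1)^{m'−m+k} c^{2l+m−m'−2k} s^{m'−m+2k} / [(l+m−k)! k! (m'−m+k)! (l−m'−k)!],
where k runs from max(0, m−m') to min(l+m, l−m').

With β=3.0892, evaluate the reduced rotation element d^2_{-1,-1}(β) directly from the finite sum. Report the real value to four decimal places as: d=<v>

d=-0.0021

d^2_{-1,-1}(β=3.0892) via Wigner's sum:
Half-angle: c=0.026193, s=0.999657. N=√(1·6·1·6)=6.000000
The bounds max(0,m−m')=0 and min(l+m,l−m')=1 give 2 terms
  k=0: (−1)^0·6.0000/(6)·0.0262^4·0.9997^0 = +0.000000
  k=1: (−1)^1·6.0000/(2)·0.0262^2·0.9997^2 = -0.002057
d^2_{-1,-1}(3.0892) = +0.000000 -0.002057 = -0.002056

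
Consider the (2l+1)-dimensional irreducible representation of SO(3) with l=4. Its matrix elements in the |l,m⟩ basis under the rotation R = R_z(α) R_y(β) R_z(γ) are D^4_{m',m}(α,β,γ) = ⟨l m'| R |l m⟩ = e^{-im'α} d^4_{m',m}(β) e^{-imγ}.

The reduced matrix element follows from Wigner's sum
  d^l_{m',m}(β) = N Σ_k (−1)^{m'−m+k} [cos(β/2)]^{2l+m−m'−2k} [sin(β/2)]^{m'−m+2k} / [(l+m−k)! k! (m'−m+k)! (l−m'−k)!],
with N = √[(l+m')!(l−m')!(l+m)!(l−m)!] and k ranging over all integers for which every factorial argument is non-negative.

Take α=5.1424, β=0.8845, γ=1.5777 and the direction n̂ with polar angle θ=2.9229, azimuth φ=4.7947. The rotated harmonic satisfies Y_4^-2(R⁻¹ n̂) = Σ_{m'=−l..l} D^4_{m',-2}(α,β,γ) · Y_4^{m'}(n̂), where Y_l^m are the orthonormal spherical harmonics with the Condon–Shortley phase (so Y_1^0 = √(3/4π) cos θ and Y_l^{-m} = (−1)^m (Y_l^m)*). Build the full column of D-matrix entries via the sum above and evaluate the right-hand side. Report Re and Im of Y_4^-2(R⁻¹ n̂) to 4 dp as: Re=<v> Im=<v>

Need the full column D^4_{m',-2} for m'=−4..4 at α=5.1424, β=0.8845, γ=1.5777.
cos(β/2)=0.903791, sin(β/2)=0.427974
d^4_{-4,-2}: single k=2 term ⇒ +0.528229;  D = +0.085749-0.521222i
d^4_{-3,-2}: k∈[1..2] ⇒ +0.788783 -0.530613 = +0.258170;  D = +0.249025-0.068104i
d^4_{-2,-2}: k∈[0..2] ⇒ +0.445189 -1.197910 +0.335763 = -0.416958;  D = -0.267643-0.319721i
d^4_{-1,-2}: k∈[0..2] ⇒ -0.894396 +1.002764 -0.149902 = -0.041534;  D = +0.017834-0.037510i
d^4_{0,-2}: k∈[0..2] ⇒ +0.947031 -0.566281 +0.047617 = +0.428367;  D = -0.428326-0.005914i
d^4_{1,-2}: k∈[0..2] ⇒ -0.668509 +0.224852 -0.010084 = -0.453741;  D = +0.183443+0.415005i
d^4_{2,-2}: k∈[0..2] ⇒ +0.335763 -0.060231 +0.001125 = +0.276657;  D = +0.183375-0.207155i
d^4_{3,-2}: k∈[0..1] ⇒ -0.118981 +0.008893 = -0.110088;  D = -0.105346-0.031962i
d^4_{4,-2}: single k=0 term ⇒ +0.026559;  D = +0.003586+0.026316i
Y_4^{m'}(θ=2.9229,φ=4.7947) and Σ D·Y over m':
  (+0.0857-0.5212i)·(+0.0009-0.0003i)  (+0.2490-0.0681i)·(+0.0030+0.0121i)  (-0.2676-0.3197i)·(-0.0881+0.0146i)  (+0.0178-0.0375i)·(-0.0302-0.3665i)  (-0.4283-0.0059i)·(+0.6553+0.0000i)  (+0.1834+0.4150i)·(+0.0302-0.3665i)  (+0.1834-0.2072i)·(-0.0881-0.0146i)  (-0.1053-0.0320i)·(-0.0030+0.0121i)  (+0.0036+0.0263i)·(+0.0009+0.0003i)
Y_4^-2(R⁻¹ n̂) = -0.126055-0.023015i

Re=-0.1261 Im=-0.0230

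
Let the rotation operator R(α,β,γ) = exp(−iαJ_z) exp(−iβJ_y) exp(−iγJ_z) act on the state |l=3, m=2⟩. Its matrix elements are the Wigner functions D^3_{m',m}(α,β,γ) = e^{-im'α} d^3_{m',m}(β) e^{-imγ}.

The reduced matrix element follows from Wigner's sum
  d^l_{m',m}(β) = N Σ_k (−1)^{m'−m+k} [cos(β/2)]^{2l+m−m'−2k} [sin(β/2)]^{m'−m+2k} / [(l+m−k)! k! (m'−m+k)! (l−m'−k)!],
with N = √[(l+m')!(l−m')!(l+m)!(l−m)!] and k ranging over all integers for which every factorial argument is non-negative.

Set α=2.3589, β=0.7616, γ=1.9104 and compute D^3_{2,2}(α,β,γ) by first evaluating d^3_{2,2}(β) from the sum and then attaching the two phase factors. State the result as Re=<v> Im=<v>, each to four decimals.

Re=-0.0804 Im=-0.0985

Split into d^3_{2,2}(β=0.7616) × two z-phases.
With c≡cos(β/2)=0.928368 and s≡sin(β/2)=0.371663, N=[120·1·120·1]^{1/2}=120.000000
Admissible k: 0..1 (factorial args all ≥0)
  k=0: (−1)^0·120.0000/(120)·0.9284^6·0.3717^0 = +0.640206
  k=1: (−1)^1·120.0000/(24)·0.9284^4·0.3717^2 = -0.513038
d^3_{2,2}(0.7616) = +0.640206 -0.513038 = +0.127169
Attach z-rotation phases: D = e^{-i(2)(2.3589)}·(+0.127169)·e^{-i(2)(1.9104)} = -0.080419-0.098512i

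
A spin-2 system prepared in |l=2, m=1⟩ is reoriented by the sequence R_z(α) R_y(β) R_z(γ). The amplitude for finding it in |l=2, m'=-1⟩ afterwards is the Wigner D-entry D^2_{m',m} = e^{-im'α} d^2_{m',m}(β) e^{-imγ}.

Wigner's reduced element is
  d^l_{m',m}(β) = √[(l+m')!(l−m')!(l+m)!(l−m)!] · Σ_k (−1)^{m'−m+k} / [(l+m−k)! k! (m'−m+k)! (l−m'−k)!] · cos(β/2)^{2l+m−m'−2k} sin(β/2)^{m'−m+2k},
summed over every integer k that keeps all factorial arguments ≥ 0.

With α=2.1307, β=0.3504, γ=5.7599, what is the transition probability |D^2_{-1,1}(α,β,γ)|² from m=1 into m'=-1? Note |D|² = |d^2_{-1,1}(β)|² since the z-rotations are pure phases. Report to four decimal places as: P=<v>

First d^2_{-1,1}(β=0.3504), then the phase factors e^{-i(-1)α} and e^{-i(1)γ}:
With c≡cos(β/2)=0.984692 and s≡sin(β/2)=0.174305, N=[1·6·6·1]^{1/2}=6.000000
k∈{2,3} keeps every argument non-negative
  k=2: (−1)^0·6.0000/(2)·0.9847^2·0.1743^2 = +0.088378
  k=3: (−1)^1·6.0000/(6)·0.9847^0·0.1743^4 = -0.000923
d^2_{-1,1}(0.3504) = +0.088378 -0.000923 = +0.087454
|D^2_{-1,1}|² = |d^2_{-1,1}(β)|² = (+0.087454)² = 0.007648 (the z-rotation phases have unit modulus)

P=0.0076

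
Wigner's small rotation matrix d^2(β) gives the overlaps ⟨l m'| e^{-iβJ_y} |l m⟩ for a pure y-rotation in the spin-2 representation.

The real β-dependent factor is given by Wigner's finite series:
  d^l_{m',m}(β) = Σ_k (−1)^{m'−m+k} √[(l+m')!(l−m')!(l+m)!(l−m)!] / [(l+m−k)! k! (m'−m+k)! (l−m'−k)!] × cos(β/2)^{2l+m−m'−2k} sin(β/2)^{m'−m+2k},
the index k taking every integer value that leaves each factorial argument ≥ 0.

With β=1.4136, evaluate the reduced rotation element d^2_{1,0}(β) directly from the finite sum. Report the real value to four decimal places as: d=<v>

d^2_{1,0}(β=1.4136) via Wigner's sum:
With c≡cos(β/2)=0.760444 and s≡sin(β/2)=0.649404, N=[6·1·2·2]^{1/2}=4.898979
k: max(0,(0)−(1))=0 … min(2+(0),2−(1))=1
  k=0: (−1)^1·4.8990/(2)·0.7604^3·0.6494^1 = -0.699507
  k=1: (−1)^2·4.8990/(2)·0.7604^1·0.6494^3 = +0.510137
d^2_{1,0}(1.4136) = -0.699507 +0.510137 = -0.189369

d=-0.1894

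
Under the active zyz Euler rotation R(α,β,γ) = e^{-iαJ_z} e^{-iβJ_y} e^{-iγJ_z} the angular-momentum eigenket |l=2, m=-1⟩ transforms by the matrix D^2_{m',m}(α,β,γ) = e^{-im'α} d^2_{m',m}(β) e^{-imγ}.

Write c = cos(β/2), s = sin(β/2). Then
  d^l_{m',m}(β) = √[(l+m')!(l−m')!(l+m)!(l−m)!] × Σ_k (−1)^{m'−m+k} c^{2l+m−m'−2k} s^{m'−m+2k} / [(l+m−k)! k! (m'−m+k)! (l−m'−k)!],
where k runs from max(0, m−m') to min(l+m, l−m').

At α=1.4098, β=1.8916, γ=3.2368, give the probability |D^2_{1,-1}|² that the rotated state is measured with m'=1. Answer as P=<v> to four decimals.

D^2_{1,-1}(1.4098,1.8916,3.2368) = e^{-i·1·1.4098}·d^2_{1,-1}(1.8916)·e^{-i·-1·3.2368}. Compute d first:
With c≡cos(β/2)=0.585094 and s≡sin(β/2)=0.810965, N=[6·1·1·6]^{1/2}=6.000000
The bounds max(0,m−m')=0 and min(l+m,l−m')=1 give 2 terms
  k=0: (−1)^2·6.0000/(2)·0.5851^2·0.8110^2 = +0.675426
  k=1: (−1)^3·6.0000/(6)·0.5851^0·0.8110^4 = -0.432523
d^2_{1,-1}(1.8916) = +0.675426 -0.432523 = +0.242903
|D^2_{1,-1}|² = |d^2_{1,-1}(β)|² = (+0.242903)² = 0.059002 (the z-rotation phases have unit modulus)

P=0.0590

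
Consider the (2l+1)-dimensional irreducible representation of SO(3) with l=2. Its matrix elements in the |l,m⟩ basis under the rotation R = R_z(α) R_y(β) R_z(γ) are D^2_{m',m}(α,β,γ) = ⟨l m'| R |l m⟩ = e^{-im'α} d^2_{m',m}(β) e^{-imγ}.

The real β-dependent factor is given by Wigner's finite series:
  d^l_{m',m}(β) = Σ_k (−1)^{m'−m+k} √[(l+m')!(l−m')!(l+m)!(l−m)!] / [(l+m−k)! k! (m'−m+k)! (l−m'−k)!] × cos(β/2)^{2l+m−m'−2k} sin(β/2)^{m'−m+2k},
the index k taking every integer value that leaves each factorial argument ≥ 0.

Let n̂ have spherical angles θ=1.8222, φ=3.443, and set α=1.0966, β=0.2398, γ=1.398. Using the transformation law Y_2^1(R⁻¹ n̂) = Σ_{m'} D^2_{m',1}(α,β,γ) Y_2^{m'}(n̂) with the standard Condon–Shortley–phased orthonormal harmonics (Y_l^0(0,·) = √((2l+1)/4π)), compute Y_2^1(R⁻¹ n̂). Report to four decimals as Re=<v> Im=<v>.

Need the full column D^2_{m',1} for m'=−2..2 at α=1.0966, β=0.2398, γ=1.398.
cos(β/2)=0.992821, sin(β/2)=0.119613
d^2_{-2,1}: single k=3 term ⇒ +0.003398;  D = +0.002379+0.002426i
d^2_{-1,1}: k∈[2..3] ⇒ +0.042308 -0.000205 = +0.042103;  D = +0.040205-0.012499i
d^2_{0,1}: k∈[1..2] ⇒ +0.286725 -0.004162 = +0.282564;  D = +0.048583-0.278356i
d^2_{1,1}: k∈[0..1] ⇒ +0.971590 -0.042308 = +0.929283;  D = -0.741475-0.560162i
d^2_{2,1}: single k=0 term ⇒ -0.234110;  D = +0.210844-0.101747i
Y_2^{m'}(θ=1.8222,φ=3.443) and Σ D·Y over m':
  (+0.0024+0.0024i)·(+0.2985-0.2055i)  (+0.0402-0.0125i)·(+0.1777-0.0553i)  (+0.0486-0.2784i)·(-0.2568+0.0000i)  (-0.7415-0.5602i)·(-0.1777-0.0553i)  (+0.2108-0.1017i)·(+0.2985+0.2055i)
Y_2^1(R⁻¹ n̂) = +0.179870+0.220772i

Re=0.1799 Im=0.2208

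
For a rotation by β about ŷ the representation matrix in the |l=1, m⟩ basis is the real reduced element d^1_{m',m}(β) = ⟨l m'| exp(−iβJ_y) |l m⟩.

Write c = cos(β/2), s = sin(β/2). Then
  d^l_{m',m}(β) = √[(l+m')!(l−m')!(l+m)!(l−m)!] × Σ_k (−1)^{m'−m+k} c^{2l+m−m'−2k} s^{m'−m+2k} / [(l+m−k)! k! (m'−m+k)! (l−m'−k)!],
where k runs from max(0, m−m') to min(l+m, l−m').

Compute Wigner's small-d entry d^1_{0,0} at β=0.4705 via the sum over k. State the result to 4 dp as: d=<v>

d^1_{0,0}(β=0.4705) via Wigner's sum:
c=cos(0.4705/2)=0.972456, s=sin(0.4705/2)=0.233086; N=√[1·1·1·1]=1.000000
k: max(0,(0)−(0))=0 … min(1+(0),1−(0))=1
  k=0: (−1)^0·1.0000/(1)·0.9725^2·0.2331^0 = +0.945671
  k=1: (−1)^1·1.0000/(1)·0.9725^0·0.2331^2 = -0.054329
d^1_{0,0}(0.4705) = +0.945671 -0.054329 = +0.891342

d=0.8913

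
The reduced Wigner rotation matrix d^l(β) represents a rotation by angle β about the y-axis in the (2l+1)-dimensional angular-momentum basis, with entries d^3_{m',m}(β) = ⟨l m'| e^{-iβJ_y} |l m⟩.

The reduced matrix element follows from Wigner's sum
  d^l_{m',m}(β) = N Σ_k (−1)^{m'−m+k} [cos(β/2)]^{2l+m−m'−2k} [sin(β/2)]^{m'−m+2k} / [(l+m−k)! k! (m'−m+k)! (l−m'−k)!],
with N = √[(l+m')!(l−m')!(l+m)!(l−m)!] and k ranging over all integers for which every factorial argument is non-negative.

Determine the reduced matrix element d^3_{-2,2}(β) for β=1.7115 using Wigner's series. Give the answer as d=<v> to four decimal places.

d^3_{-2,2}(β=1.7115) via Wigner's sum:
With c≡cos(β/2)=0.655652 and s≡sin(β/2)=0.755063, N=[1·120·120·1]^{1/2}=120.000000
k: max(0,(2)−(-2))=4 … min(3+(2),3−(-2))=5
  k=4: (−1)^0·120.0000/(24)·0.6557^2·0.7551^4 = +0.698634
  k=5: (−1)^1·120.0000/(120)·0.6557^0·0.7551^6 = -0.185310
d^3_{-2,2}(1.7115) = +0.698634 -0.185310 = +0.513324

d=0.5133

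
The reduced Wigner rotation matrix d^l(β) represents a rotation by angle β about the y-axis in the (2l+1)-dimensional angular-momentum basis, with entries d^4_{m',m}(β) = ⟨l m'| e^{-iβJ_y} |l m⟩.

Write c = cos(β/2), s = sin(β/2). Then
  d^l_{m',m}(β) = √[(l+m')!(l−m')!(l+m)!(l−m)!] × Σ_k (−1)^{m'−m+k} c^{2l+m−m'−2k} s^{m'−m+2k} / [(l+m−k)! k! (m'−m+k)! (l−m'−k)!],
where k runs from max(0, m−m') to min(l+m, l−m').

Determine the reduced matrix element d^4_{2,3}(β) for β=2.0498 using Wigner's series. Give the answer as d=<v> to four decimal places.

d^4_{2,3}(β=2.0498) via Wigner's sum:
With c≡cos(β/2)=0.519184 and s≡sin(β/2)=0.854662, N=[720·2·5040·1]^{1/2}=2693.993318
The bounds max(0,m−m')=1 and min(l+m,l−m')=2 give 2 terms
  k=1: (−1)^0·2693.9933/(720)·0.5192^7·0.8547^1 = +0.032517
  k=2: (−1)^1·2693.9933/(240)·0.5192^5·0.8547^3 = -0.264349
d^4_{2,3}(2.0498) = +0.032517 -0.264349 = -0.231832

d=-0.2318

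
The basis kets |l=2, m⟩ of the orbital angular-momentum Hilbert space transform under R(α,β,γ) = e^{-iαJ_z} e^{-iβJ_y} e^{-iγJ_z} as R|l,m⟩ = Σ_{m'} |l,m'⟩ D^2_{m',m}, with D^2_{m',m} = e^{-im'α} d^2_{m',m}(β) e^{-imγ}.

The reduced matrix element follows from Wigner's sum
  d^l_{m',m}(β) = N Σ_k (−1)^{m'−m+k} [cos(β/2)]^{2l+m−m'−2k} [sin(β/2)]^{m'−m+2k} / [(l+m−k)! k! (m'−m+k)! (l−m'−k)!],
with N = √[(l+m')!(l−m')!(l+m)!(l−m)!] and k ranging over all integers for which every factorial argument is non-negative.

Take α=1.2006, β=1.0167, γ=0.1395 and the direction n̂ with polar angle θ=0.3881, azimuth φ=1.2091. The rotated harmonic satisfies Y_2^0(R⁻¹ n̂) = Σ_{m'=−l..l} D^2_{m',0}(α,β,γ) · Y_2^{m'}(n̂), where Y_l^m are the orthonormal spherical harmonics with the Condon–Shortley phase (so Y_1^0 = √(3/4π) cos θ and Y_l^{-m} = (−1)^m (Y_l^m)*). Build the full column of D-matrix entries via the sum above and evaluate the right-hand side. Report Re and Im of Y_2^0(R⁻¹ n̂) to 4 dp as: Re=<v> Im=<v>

Re=0.3036 Im=0.0000

Need the full column D^2_{m',0} for m'=−2..2 at α=1.2006, β=1.0167, γ=0.1395.
cos(β/2)=0.873549, sin(β/2)=0.486737
d^2_{-2,0}: single k=2 term ⇒ +0.442831;  D = -0.326899+0.298724i
d^2_{-1,0}: k∈[1..2] ⇒ +0.794751 -0.246743 = +0.548008;  D = +0.198269+0.510884i
d^2_{0,0}: k∈[0..2] ⇒ +0.582303 -0.723140 +0.056128 = -0.084710;  D = -0.084710+0.000000i
d^2_{1,0}: k∈[0..1] ⇒ -0.794751 +0.246743 = -0.548008;  D = -0.198269+0.510884i
d^2_{2,0}: single k=0 term ⇒ +0.442831;  D = -0.326899-0.298724i
Y_2^{m'}(θ=0.3881,φ=1.2091) and Σ D·Y over m':
  (-0.3269+0.2987i)·(-0.0415-0.0366i)  (+0.1983+0.5109i)·(+0.0958-0.2531i)  (-0.0847+0.0000i)·(+0.4953+0.0000i)  (-0.1983+0.5109i)·(-0.0958-0.2531i)  (-0.3269-0.2987i)·(-0.0415+0.0366i)
Y_2^0(R⁻¹ n̂) = +0.303617+0.000000i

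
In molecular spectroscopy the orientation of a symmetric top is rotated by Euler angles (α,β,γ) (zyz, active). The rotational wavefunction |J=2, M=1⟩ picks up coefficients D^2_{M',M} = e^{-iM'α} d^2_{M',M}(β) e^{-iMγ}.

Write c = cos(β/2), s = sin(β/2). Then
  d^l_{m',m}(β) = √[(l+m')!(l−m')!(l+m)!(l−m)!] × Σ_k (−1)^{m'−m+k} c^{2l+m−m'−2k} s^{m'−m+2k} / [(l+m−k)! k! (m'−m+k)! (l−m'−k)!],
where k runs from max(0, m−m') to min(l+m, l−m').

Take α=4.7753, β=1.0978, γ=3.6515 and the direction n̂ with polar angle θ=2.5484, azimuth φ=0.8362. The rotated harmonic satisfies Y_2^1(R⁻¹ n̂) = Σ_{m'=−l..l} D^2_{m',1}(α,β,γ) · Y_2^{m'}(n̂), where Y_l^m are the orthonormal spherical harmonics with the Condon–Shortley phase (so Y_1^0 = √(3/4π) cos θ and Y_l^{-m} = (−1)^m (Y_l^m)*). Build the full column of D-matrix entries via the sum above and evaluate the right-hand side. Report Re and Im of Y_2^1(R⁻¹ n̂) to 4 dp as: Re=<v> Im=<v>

Re=-0.3834 Im=-0.0424

Need the full column D^2_{m',1} for m'=−2..2 at α=4.7753, β=1.0978, γ=3.6515.
cos(β/2)=0.853099, sin(β/2)=0.521749
d^2_{-2,1}: single k=3 term ⇒ +0.242334;  D = +0.224678-0.090805i
d^2_{-1,1}: k∈[2..3] ⇒ +0.594352 -0.074105 = +0.520247;  D = +0.224881+0.469132i
d^2_{0,1}: k∈[1..2] ⇒ +0.793479 -0.296798 = +0.496682;  D = -0.433499+0.242429i
d^2_{1,1}: k∈[0..1] ⇒ +0.529661 -0.594352 = -0.064691;  D = +0.035063+0.054365i
d^2_{2,1}: single k=0 term ⇒ -0.647873;  D = -0.521304+0.384684i
Y_2^{m'}(θ=2.5484,φ=0.8362) and Σ D·Y over m':
  (+0.2247-0.0908i)·(-0.0122-0.1201i)  (+0.2249+0.4691i)·(-0.2400+0.2657i)  (-0.4335+0.2424i)·(+0.3351+0.0000i)  (+0.0351+0.0544i)·(+0.2400+0.2657i)  (-0.5213+0.3847i)·(-0.0122+0.1201i)
Y_2^1(R⁻¹ n̂) = -0.383409-0.042416i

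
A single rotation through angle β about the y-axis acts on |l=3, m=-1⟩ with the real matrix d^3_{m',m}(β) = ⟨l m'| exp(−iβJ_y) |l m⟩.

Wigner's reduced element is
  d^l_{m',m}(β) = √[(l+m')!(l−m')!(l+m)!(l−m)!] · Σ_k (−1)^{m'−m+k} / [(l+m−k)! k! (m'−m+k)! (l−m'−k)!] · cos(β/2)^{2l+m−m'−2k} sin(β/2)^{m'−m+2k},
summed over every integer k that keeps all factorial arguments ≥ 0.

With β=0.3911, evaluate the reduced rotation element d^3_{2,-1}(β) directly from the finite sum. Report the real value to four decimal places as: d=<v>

d=-0.0429

d^3_{2,-1}(β=0.3911) via Wigner's sum:
With c≡cos(β/2)=0.980941 and s≡sin(β/2)=0.194306, N=[120·1·2·24]^{1/2}=75.894664
k∈{0,1} keeps every argument non-negative
  k=0: (−1)^3·75.8947/(12)·0.9809^3·0.1943^3 = -0.043794
  k=1: (−1)^4·75.8947/(24)·0.9809^1·0.1943^5 = +0.000859
d^3_{2,-1}(0.3911) = -0.043794 +0.000859 = -0.042935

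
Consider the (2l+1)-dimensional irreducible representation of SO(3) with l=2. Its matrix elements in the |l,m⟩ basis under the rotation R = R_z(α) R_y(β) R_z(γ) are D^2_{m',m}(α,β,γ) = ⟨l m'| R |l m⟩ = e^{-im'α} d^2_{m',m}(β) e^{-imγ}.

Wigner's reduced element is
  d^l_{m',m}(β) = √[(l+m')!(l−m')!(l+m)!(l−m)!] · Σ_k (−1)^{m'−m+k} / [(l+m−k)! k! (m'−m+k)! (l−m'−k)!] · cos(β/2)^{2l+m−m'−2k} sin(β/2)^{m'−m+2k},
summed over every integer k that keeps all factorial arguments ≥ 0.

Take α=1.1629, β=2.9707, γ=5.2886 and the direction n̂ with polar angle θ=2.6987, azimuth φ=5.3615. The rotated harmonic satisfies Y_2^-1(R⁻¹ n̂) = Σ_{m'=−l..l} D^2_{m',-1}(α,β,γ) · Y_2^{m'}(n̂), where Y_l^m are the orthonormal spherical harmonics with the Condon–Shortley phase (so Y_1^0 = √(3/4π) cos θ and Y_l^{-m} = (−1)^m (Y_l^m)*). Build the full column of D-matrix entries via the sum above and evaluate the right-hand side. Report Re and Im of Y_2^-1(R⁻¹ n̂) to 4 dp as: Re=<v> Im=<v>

Need the full column D^2_{m',-1} for m'=−2..2 at α=1.1629, β=2.9707, γ=5.2886.
cos(β/2)=0.085342, sin(β/2)=0.996352
d^2_{-2,-1}: single k=1 term ⇒ +0.001239;  D = +0.000294+0.001203i
d^2_{-1,-1}: k∈[0..1] ⇒ +0.000053 -0.021691 = -0.021638;  D = -0.021332-0.003625i
d^2_{0,-1}: k∈[0..1] ⇒ -0.001517 +0.206766 = +0.205249;  D = +0.111830-0.172108i
d^2_{1,-1}: k∈[0..1] ⇒ +0.021691 -0.985486 = -0.963796;  D = +0.533564+0.802628i
d^2_{2,-1}: single k=0 term ⇒ -0.168823;  D = +0.166132-0.030024i
Y_2^{m'}(θ=2.6987,φ=5.3615) and Σ D·Y over m':
  (+0.0003+0.0012i)·(-0.0191+0.0683i)  (-0.0213-0.0036i)·(-0.1808-0.2383i)  (+0.1118-0.1721i)·(+0.4570+0.0000i)  (+0.5336+0.8026i)·(+0.1808-0.2383i)  (+0.1661-0.0300i)·(-0.0191-0.0683i)
Y_2^-1(R⁻¹ n̂) = +0.336533-0.065711i

Re=0.3365 Im=-0.0657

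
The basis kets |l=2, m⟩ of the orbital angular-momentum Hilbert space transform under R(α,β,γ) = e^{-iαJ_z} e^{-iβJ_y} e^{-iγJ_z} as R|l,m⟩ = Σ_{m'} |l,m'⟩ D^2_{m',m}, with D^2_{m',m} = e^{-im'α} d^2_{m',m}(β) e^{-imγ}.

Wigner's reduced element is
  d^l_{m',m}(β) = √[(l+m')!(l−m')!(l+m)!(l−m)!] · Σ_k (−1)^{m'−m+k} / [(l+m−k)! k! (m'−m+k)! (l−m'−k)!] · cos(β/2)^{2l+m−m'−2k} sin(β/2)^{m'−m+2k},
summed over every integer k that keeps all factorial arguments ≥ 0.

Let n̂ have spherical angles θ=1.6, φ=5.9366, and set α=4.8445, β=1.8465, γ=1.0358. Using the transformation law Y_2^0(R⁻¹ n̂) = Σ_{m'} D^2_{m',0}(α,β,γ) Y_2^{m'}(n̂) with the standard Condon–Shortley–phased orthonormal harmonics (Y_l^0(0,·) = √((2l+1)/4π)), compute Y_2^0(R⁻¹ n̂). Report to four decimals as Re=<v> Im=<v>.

Need the full column D^2_{m',0} for m'=−2..2 at α=4.8445, β=1.8465, γ=1.0358.
cos(β/2)=0.603231, sin(β/2)=0.797566
d^2_{-2,0}: single k=2 term ⇒ +0.566992;  D = -0.547315-0.148075i
d^2_{-1,0}: k∈[1..2] ⇒ +0.428839 -0.749652 = -0.320814;  D = -0.042260+0.318018i
d^2_{0,0}: k∈[0..2] ⇒ +0.132414 -0.925894 +0.404639 = -0.388841;  D = -0.388841+0.000000i
d^2_{1,0}: k∈[0..1] ⇒ -0.428839 +0.749652 = +0.320814;  D = +0.042260+0.318018i
d^2_{2,0}: single k=0 term ⇒ +0.566992;  D = -0.547315+0.148075i
Y_2^{m'}(θ=1.6,φ=5.9366) and Σ D·Y over m':
  (-0.5473-0.1481i)·(+0.2969+0.2466i)  (-0.0423+0.3180i)·(-0.0212-0.0077i)  (-0.3888+0.0000i)·(-0.3146+0.0000i)  (+0.0423+0.3180i)·(+0.0212-0.0077i)  (-0.5473+0.1481i)·(+0.2969-0.2466i)
Y_2^0(R⁻¹ n̂) = -0.122950+0.000000i

Re=-0.1230 Im=0.0000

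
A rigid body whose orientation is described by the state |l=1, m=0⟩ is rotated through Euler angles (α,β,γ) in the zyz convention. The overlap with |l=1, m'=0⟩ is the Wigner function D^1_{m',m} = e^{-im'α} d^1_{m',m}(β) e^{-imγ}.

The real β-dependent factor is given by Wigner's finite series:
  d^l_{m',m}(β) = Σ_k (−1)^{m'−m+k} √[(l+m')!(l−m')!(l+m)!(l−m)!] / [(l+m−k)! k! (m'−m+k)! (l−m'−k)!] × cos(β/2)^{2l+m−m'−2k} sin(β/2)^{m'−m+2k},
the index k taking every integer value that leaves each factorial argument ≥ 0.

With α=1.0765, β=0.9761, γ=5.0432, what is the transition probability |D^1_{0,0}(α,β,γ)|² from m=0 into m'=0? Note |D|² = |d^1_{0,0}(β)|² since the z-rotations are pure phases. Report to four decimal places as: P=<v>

D^1_{0,0}(1.0765,0.9761,5.0432) = e^{-i·0·1.0765}·d^1_{0,0}(0.9761)·e^{-i·0·5.0432}. Compute d first:
With c≡cos(β/2)=0.883249 and s≡sin(β/2)=0.468904, N=[1·1·1·1]^{1/2}=1.000000
k: max(0,(0)−(0))=0 … min(1+(0),1−(0))=1
  k=0: (−1)^0·1.0000/(1)·0.8832^2·0.4689^0 = +0.780129
  k=1: (−1)^1·1.0000/(1)·0.8832^0·0.4689^2 = -0.219871
d^1_{0,0}(0.9761) = +0.780129 -0.219871 = +0.560257
|D^1_{0,0}|² = |d^1_{0,0}(β)|² = (+0.560257)² = 0.313888 (the z-rotation phases have unit modulus)

P=0.3139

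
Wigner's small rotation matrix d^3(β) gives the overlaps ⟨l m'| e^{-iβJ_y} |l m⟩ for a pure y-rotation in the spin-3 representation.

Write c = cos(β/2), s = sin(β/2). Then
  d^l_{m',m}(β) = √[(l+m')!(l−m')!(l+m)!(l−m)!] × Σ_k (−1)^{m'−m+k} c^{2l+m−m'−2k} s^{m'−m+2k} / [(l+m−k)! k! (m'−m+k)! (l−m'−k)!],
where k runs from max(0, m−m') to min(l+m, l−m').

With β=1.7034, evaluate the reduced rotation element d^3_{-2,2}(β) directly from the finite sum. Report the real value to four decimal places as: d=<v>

d=0.5138

d^3_{-2,2}(β=1.7034) via Wigner's sum:
c=cos(1.7034/2)=0.658705, s=sin(1.7034/2)=0.752401; N=√[1·120·120·1]=120.000000
k: max(0,(2)−(-2))=4 … min(3+(2),3−(-2))=5
  k=4: (−1)^0·120.0000/(24)·0.6587^2·0.7524^4 = +0.695265
  k=5: (−1)^1·120.0000/(120)·0.6587^0·0.7524^6 = -0.181425
d^3_{-2,2}(1.7034) = +0.695265 -0.181425 = +0.513840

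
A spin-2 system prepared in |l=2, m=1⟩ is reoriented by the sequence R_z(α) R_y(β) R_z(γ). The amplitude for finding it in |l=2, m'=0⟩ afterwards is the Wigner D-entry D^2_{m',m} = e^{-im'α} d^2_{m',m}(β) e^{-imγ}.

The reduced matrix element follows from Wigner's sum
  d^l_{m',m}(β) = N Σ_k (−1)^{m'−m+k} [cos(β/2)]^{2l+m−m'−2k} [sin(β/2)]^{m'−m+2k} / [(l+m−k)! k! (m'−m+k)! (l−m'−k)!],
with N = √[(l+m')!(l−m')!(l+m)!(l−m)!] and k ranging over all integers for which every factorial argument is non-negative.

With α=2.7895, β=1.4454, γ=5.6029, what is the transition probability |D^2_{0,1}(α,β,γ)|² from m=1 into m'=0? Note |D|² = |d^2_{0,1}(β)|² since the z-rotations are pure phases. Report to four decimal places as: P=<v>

First d^2_{0,1}(β=1.4454), then the phase factors e^{-i(0)α} and e^{-i(1)γ}:
c=cos(1.4454/2)=0.750023, s=sin(1.4454/2)=0.661412; N=√[2·2·6·1]=4.898979
k∈{1,2} keeps every argument non-negative
  k=1: (−1)^0·4.8990/(2)·0.7500^3·0.6614^1 = +0.683551
  k=2: (−1)^1·4.8990/(2)·0.7500^1·0.6614^3 = -0.531577
d^2_{0,1}(1.4454) = +0.683551 -0.531577 = +0.151974
|D^2_{0,1}|² = |d^2_{0,1}(β)|² = (+0.151974)² = 0.023096 (the z-rotation phases have unit modulus)

P=0.0231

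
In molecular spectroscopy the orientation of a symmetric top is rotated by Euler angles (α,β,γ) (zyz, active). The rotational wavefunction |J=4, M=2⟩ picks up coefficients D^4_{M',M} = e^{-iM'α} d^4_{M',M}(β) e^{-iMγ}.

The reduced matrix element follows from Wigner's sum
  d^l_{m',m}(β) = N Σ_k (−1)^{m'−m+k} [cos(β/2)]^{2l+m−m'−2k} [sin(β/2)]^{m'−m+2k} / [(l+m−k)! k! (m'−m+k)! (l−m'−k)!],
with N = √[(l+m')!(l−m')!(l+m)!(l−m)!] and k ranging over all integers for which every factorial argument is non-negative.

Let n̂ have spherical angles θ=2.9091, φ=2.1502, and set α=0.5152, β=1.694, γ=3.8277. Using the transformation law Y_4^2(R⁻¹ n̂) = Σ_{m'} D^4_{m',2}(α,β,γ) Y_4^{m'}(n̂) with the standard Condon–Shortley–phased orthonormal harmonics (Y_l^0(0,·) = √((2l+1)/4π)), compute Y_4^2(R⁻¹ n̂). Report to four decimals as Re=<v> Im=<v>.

Re=-0.1885 Im=0.2402

Need the full column D^4_{m',2} for m'=−4..4 at α=0.5152, β=1.694, γ=3.8277.
cos(β/2)=0.662234, sin(β/2)=0.749297
d^4_{-4,2}: single k=6 term ⇒ +0.410701;  D = +0.317121+0.260978i
d^4_{-3,2}: k∈[5..6] ⇒ +0.769999 -0.328590 = +0.441409;  D = +0.434791+0.076151i
d^4_{-2,2}: k∈[4..6] ⇒ +0.909397 -0.931383 +0.099365 = +0.077378;  D = +0.072902-0.025937i
d^4_{-1,2}: k∈[3..5] ⇒ +0.757765 -1.455161 +0.372586 = -0.324810;  D = -0.212652+0.245521i
d^4_{0,2}: k∈[2..4] ⇒ +0.449260 -1.533741 +0.736323 = -0.348158;  D = -0.068684+0.341315i
d^4_{1,2}: k∈[1..3] ⇒ +0.177570 -1.136647 +0.970107 = +0.011030;  D = -0.003434-0.010482i
d^4_{2,2}: k∈[0..2] ⇒ +0.036991 -0.568275 +0.909397 = +0.378113;  D = -0.279485-0.254671i
d^4_{3,2}: k∈[0..1] ⇒ -0.156602 +0.601457 = +0.444855;  D = -0.433763-0.098720i
d^4_{4,2}: single k=0 term ⇒ +0.250586;  D = -0.240020+0.071997i
Y_4^{m'}(θ=2.9091,φ=2.1502) and Σ D·Y over m':
  (+0.3171+0.2610i)·(-0.0008-0.0009i)  (+0.4348+0.0762i)·(-0.0147+0.0025i)  (+0.0729-0.0259i)·(-0.0400+0.0916i)  (-0.2127+0.2455i)·(+0.2107+0.3220i)  (-0.0687+0.3413i)·(+0.6321+0.0000i)  (-0.0034-0.0105i)·(-0.2107+0.3220i)  (-0.2795-0.2547i)·(-0.0400-0.0916i)  (-0.4338-0.0987i)·(+0.0147+0.0025i)  (-0.2400+0.0720i)·(-0.0008+0.0009i)
Y_4^2(R⁻¹ n̂) = -0.188470+0.240244i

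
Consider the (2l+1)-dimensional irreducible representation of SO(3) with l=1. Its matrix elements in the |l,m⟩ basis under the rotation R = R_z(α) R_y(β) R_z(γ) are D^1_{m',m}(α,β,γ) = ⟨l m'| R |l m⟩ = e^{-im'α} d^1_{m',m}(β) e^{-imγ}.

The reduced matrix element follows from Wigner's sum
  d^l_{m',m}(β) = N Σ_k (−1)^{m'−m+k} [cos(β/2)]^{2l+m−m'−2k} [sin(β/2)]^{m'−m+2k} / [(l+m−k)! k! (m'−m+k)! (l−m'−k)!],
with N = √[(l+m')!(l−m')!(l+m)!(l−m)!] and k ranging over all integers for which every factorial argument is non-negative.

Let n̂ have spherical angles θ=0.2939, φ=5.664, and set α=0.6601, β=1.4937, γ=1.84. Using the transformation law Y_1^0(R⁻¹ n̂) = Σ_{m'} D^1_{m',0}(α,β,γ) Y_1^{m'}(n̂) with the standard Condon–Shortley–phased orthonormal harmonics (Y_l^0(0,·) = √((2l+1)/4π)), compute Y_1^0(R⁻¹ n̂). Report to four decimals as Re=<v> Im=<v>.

Need the full column D^1_{m',0} for m'=−1..1 at α=0.6601, β=1.4937, γ=1.84.
cos(β/2)=0.733832, sin(β/2)=0.679331
d^1_{-1,0}: single k=1 term ⇒ +0.705006;  D = +0.556906+0.432307i
d^1_{0,0}: k∈[0..1] ⇒ +0.538510 -0.461490 = +0.077020;  D = +0.077020+0.000000i
d^1_{1,0}: single k=0 term ⇒ -0.705006;  D = -0.556906+0.432307i
Y_1^{m'}(θ=0.2939,φ=5.664) and Σ D·Y over m':
  (+0.5569+0.4323i)·(+0.0815+0.0581i)  (+0.0770+0.0000i)·(+0.4677+0.0000i)  (-0.5569+0.4323i)·(-0.0815+0.0581i)
Y_1^0(R⁻¹ n̂) = +0.076577+0.000000i

Re=0.0766 Im=0.0000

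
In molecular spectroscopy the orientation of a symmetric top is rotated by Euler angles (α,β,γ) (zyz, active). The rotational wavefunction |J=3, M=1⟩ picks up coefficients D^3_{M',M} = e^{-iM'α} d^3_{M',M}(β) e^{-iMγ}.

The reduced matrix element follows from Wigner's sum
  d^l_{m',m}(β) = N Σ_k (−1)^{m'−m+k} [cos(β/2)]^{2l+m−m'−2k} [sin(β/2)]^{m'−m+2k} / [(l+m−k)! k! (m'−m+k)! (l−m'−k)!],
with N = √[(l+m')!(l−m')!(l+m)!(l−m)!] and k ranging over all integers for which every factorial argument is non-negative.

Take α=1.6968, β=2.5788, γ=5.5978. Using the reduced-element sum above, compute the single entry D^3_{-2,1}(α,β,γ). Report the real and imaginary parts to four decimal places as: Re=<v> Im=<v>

Re=0.3542 Im=0.4824

First d^3_{-2,1}(β=2.5788), then the phase factors e^{-i(-2)α} and e^{-i(1)γ}:
Half-angle: c=0.277697, s=0.960669. N=√(1·120·24·2)=75.894664
k: max(0,(1)−(-2))=3 … min(3+(1),3−(-2))=4
  k=3: (−1)^0·75.8947/(12)·0.2777^3·0.9607^3 = +0.120079
  k=4: (−1)^1·75.8947/(24)·0.2777^1·0.9607^5 = -0.718521
d^3_{-2,1}(2.5788) = +0.120079 -0.718521 = -0.598443
Phases: e^{-i·(-2)·1.6968}=-0.968414-0.249348i, e^{-i·(1)·5.5978}=+0.774175+0.632971i ⇒ D=+0.354213+0.482355i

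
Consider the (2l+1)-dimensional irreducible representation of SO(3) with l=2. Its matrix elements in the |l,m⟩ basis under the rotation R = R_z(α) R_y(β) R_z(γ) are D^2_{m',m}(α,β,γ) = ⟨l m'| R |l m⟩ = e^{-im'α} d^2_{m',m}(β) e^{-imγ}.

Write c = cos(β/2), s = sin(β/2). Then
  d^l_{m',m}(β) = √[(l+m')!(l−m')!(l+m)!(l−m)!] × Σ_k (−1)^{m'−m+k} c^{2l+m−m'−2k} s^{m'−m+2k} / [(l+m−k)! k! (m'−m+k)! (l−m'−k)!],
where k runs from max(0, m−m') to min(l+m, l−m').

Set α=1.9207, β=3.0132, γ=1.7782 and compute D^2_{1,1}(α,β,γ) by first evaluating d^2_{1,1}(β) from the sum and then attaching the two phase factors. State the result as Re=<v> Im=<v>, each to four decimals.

Re=0.0104 Im=-0.0065

Split into d^2_{1,1}(β=3.0132) × two z-phases.
c=cos(3.0132/2)=0.064152, s=sin(3.0132/2)=0.997940; N=√[6·1·6·1]=6.000000
k: max(0,(1)−(1))=0 … min(2+(1),2−(1))=1
  k=0: (−1)^0·6.0000/(6)·0.0642^4·0.9979^0 = +0.000017
  k=1: (−1)^1·6.0000/(2)·0.0642^2·0.9979^2 = -0.012296
d^2_{1,1}(3.0132) = +0.000017 -0.012296 = -0.012279
D = (-0.342807-0.939406i)·(-0.012279)·(-0.205920-0.978569i) = +0.010421-0.006494i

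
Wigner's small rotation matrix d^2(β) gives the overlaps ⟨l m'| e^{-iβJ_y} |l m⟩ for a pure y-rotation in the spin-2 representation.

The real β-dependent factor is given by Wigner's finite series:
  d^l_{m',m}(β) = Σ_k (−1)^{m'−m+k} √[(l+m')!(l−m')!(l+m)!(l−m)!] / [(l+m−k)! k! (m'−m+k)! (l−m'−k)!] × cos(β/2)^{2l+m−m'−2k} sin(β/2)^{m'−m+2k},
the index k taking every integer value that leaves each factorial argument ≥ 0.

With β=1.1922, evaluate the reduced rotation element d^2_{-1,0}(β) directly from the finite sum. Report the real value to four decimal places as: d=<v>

d=0.4206

d^2_{-1,0}(β=1.1922) via Wigner's sum:
With c≡cos(β/2)=0.827531 and s≡sin(β/2)=0.561419, N=[1·6·2·2]^{1/2}=4.898979
k: max(0,(0)−(-1))=1 … min(2+(0),2−(-1))=2
  k=1: (−1)^0·4.8990/(2)·0.8275^3·0.5614^1 = +0.779321
  k=2: (−1)^1·4.8990/(2)·0.8275^1·0.5614^3 = -0.358693
d^2_{-1,0}(1.1922) = +0.779321 -0.358693 = +0.420629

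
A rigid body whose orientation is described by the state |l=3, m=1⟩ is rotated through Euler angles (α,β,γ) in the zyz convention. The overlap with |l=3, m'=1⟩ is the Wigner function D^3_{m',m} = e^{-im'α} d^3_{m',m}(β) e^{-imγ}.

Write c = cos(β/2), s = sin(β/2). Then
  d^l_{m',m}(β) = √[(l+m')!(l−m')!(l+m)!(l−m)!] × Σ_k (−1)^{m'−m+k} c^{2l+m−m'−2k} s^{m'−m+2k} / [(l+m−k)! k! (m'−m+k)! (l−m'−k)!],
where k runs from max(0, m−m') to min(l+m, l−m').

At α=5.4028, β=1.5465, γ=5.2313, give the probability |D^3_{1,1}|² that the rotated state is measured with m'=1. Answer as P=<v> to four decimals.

Split into d^3_{1,1}(β=1.5465) × two z-phases.
With c≡cos(β/2)=0.715644 and s≡sin(β/2)=0.698465, N=[24·2·24·2]^{1/2}=48.000000
The bounds max(0,m−m')=0 and min(l+m,l−m')=2 give 3 terms
  k=0: (−1)^0·48.0000/(48)·0.7156^6·0.6985^0 = +0.134333
  k=1: (−1)^1·48.0000/(6)·0.7156^4·0.6985^2 = -1.023689
  k=2: (−1)^2·48.0000/(8)·0.7156^2·0.6985^4 = +0.731348
d^3_{1,1}(1.5465) = +0.134333 -1.023689 +0.731348 = -0.158008
|D^3_{1,1}|² = |d^3_{1,1}(β)|² = (-0.158008)² = 0.024967 (the z-rotation phases have unit modulus)

P=0.0250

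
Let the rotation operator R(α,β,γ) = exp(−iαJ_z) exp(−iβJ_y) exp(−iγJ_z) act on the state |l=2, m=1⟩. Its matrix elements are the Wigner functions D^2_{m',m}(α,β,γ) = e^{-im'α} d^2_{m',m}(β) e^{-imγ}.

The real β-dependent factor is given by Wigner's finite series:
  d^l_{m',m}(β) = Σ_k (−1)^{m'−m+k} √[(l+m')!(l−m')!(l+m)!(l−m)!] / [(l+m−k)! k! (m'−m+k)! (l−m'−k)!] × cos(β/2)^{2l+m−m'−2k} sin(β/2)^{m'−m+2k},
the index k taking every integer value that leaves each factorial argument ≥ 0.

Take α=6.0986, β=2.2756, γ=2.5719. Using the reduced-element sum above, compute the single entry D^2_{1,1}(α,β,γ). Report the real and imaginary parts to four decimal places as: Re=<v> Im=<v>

Split into d^2_{1,1}(β=2.2756) × two z-phases.
c=cos(2.2756/2)=0.419592, s=sin(2.2756/2)=0.907713; N=√[6·1·6·1]=6.000000
k∈{0,1} keeps every argument non-negative
  k=0: (−1)^0·6.0000/(6)·0.4196^4·0.9077^0 = +0.030996
  k=1: (−1)^1·6.0000/(2)·0.4196^2·0.9077^2 = -0.435184
d^2_{1,1}(2.2756) = +0.030996 -0.435184 = -0.404188
D = (+0.983012+0.183539i)·(-0.404188)·(-0.842067-0.539373i) = +0.294559+0.276773i

Re=0.2946 Im=0.2768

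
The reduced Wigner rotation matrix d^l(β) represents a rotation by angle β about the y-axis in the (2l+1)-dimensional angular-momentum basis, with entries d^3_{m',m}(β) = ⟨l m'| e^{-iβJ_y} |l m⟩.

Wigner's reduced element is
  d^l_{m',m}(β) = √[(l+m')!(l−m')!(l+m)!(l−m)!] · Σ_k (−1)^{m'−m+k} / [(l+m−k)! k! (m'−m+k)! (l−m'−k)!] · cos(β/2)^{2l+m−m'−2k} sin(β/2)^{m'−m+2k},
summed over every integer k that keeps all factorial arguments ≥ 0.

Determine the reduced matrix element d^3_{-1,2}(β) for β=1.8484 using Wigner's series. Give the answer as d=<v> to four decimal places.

d^3_{-1,2}(β=1.8484) via Wigner's sum:
With c≡cos(β/2)=0.602473 and s≡sin(β/2)=0.798139, N=[2·24·120·1]^{1/2}=75.894664
Admissible k: 3..4 (factorial args all ≥0)
  k=3: (−1)^0·75.8947/(12)·0.6025^3·0.7981^3 = +0.703200
  k=4: (−1)^1·75.8947/(24)·0.6025^1·0.7981^5 = -0.617065
d^3_{-1,2}(1.8484) = +0.703200 -0.617065 = +0.086136

d=0.0861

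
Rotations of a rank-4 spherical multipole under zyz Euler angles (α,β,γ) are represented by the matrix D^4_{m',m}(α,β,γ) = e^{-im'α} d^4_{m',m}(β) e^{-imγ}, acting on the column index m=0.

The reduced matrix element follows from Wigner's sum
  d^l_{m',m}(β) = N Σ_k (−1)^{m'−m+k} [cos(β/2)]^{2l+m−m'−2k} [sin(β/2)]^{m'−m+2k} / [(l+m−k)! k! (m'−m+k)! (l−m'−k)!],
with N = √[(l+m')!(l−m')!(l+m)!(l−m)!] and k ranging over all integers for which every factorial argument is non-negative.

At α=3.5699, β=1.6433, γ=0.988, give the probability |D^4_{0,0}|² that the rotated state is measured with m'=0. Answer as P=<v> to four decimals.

P=0.1263

D^4_{0,0}(3.5699,1.6433,0.988) = e^{-i·0·3.5699}·d^4_{0,0}(1.6433)·e^{-i·0·0.988}. Compute d first:
Half-angle: c=0.681014, s=0.732270. N=√(24·24·24·24)=576.000000
Admissible k: 0..4 (factorial args all ≥0)
  k=0: (−1)^0·576.0000/(576)·0.6810^8·0.7323^0 = +0.046264
  k=1: (−1)^1·576.0000/(36)·0.6810^6·0.7323^2 = -0.855852
  k=2: (−1)^2·576.0000/(16)·0.6810^4·0.7323^4 = +2.226448
  k=3: (−1)^3·576.0000/(36)·0.6810^2·0.7323^6 = -1.144093
  k=4: (−1)^4·576.0000/(576)·0.6810^0·0.7323^8 = +0.082675
d^4_{0,0}(1.6433) = +0.046264 -0.855852 +2.226448 -1.144093 +0.082675 = +0.355442
|D^4_{0,0}|² = |d^4_{0,0}(β)|² = (+0.355442)² = 0.126339 (the z-rotation phases have unit modulus)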